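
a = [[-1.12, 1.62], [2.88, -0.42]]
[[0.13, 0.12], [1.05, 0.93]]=a@[[0.42, 0.37], [0.37, 0.33]]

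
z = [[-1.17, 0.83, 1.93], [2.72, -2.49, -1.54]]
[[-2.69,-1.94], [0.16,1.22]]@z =[[-2.13, 2.6, -2.20], [3.13, -2.9, -1.57]]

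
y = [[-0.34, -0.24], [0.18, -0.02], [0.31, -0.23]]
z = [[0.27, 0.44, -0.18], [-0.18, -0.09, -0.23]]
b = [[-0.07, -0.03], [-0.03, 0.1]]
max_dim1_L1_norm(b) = 0.13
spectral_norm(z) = 0.56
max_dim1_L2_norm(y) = 0.42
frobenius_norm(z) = 0.63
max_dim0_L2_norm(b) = 0.1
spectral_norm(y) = 0.49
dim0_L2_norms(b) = [0.08, 0.1]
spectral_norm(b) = 0.11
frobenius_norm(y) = 0.60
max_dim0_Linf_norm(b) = 0.1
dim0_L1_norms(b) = [0.1, 0.13]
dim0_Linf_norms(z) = [0.27, 0.44, 0.23]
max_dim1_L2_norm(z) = 0.55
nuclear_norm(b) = 0.18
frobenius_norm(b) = 0.13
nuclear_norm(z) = 0.84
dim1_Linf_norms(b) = [0.07, 0.1]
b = z @ y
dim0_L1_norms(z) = [0.45, 0.53, 0.41]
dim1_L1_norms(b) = [0.1, 0.13]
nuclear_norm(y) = 0.83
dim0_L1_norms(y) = [0.83, 0.49]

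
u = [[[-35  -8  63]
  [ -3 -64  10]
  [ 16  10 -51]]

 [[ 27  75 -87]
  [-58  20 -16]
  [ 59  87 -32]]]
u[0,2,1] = 10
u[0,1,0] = -3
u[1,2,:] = [59, 87, -32]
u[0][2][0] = 16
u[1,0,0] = 27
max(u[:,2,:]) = 87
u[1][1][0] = -58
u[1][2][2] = -32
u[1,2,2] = -32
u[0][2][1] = 10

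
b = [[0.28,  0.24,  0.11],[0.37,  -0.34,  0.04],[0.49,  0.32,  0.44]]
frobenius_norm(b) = 0.97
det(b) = -0.05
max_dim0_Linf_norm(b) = 0.49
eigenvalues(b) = [0.68, 0.16, -0.46]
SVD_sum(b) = [[0.27,  0.14,  0.19], [0.13,  0.07,  0.09], [0.55,  0.27,  0.39]] + [[-0.04, 0.07, 0.01],[0.24, -0.41, -0.04],[-0.04, 0.06, 0.01]] + [[0.05, 0.04, -0.09], [0.0, 0.00, -0.01], [-0.02, -0.02, 0.05]]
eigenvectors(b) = [[-0.35, -0.38, 0.28], [-0.16, -0.21, -0.94], [-0.92, 0.9, 0.18]]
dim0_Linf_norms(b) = [0.49, 0.34, 0.44]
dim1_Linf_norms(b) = [0.28, 0.37, 0.49]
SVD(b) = [[-0.44, 0.16, -0.89], [-0.21, -0.98, -0.07], [-0.88, 0.15, 0.46]] @ diag([0.8295135518566761, 0.48549999003969124, 0.12040360026835295]) @ [[-0.76, -0.38, -0.53], [-0.5, 0.86, 0.09], [-0.42, -0.34, 0.84]]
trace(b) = 0.38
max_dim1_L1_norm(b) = 1.25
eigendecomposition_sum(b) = [[0.27, 0.11, 0.14], [0.12, 0.05, 0.06], [0.70, 0.28, 0.37]] + [[0.07, 0.02, -0.03], [0.04, 0.01, -0.02], [-0.17, -0.04, 0.07]] + [[-0.06, 0.12, 0.00], [0.20, -0.40, -0.01], [-0.04, 0.08, 0.0]]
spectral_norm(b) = 0.83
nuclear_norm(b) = 1.44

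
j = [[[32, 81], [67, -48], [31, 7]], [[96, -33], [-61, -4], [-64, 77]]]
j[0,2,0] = 31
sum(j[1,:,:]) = 11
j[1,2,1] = 77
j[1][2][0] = -64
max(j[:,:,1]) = 81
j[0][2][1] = 7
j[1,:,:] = [[96, -33], [-61, -4], [-64, 77]]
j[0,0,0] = 32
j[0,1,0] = 67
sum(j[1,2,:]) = 13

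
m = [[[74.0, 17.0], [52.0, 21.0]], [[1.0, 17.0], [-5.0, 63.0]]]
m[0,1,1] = 21.0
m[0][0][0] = 74.0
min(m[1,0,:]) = 1.0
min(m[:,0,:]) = 1.0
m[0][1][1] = 21.0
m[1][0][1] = 17.0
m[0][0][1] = 17.0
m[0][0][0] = 74.0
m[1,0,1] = 17.0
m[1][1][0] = -5.0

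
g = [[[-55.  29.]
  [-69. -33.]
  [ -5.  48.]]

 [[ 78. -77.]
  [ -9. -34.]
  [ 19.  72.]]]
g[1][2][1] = 72.0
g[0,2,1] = 48.0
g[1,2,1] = 72.0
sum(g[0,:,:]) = -85.0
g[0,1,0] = -69.0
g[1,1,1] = -34.0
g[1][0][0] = 78.0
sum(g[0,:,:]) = -85.0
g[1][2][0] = 19.0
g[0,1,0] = -69.0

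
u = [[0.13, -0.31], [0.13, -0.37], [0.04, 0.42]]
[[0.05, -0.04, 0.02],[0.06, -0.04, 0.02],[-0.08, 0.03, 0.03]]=u @ [[-0.09, -0.11, 0.29], [-0.19, 0.08, 0.05]]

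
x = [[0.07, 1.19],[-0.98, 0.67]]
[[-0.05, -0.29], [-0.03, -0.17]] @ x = [[0.28, -0.25], [0.16, -0.15]]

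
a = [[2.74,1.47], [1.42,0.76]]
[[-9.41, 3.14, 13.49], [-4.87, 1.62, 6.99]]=a @ [[-1.29, 0.42, 5.4], [-4.0, 1.35, -0.89]]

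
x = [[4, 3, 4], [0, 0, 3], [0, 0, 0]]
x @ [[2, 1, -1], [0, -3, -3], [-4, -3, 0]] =[[-8, -17, -13], [-12, -9, 0], [0, 0, 0]]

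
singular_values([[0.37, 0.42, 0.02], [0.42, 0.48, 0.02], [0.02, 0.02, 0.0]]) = [0.85, 0.0, 0.0]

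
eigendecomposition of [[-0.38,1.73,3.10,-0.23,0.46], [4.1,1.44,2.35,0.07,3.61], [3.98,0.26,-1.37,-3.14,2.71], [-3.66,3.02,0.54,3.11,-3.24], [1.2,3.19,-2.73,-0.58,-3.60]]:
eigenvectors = [[-0.41, 0.13, -0.34, -0.64, -0.68], [-0.81, 0.6, 0.44, 0.40, 0.4], [-0.3, -0.16, 0.27, 0.31, 0.01], [-0.14, 0.72, -0.57, -0.58, -0.47], [-0.24, 0.29, -0.53, 0.02, 0.4]]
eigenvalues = [5.48, 3.53, -4.73, -3.19, -1.89]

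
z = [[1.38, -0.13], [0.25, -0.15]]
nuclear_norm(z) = 1.53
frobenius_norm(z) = 1.42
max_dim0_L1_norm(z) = 1.63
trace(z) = 1.23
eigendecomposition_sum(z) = [[1.38, -0.12],[0.23, -0.02]] + [[0.00,-0.01], [0.02,-0.13]]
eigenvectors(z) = [[0.99, 0.09], [0.16, 1.00]]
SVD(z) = [[-0.98, -0.19], [-0.19, 0.98]] @ diag([1.4110301552714195, 0.12366851222001979]) @ [[-0.99, 0.11], [-0.11, -0.99]]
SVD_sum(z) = [[1.38,  -0.15], [0.26,  -0.03]] + [[0.00, 0.02],[-0.01, -0.12]]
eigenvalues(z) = [1.36, -0.13]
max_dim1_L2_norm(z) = 1.39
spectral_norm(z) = 1.41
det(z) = -0.17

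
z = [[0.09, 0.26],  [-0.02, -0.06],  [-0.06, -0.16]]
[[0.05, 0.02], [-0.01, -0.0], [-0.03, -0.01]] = z@ [[0.35, 0.19], [0.06, 0.02]]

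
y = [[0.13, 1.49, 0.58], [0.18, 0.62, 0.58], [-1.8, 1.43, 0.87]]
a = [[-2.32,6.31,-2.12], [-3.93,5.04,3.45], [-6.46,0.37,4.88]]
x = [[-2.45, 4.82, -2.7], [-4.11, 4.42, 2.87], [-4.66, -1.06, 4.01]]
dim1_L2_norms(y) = [1.6, 0.87, 2.46]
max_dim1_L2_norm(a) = 8.1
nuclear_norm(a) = 19.61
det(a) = -139.66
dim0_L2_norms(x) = [6.68, 6.63, 5.62]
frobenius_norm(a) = 12.97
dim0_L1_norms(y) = [2.11, 3.54, 2.03]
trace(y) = 1.62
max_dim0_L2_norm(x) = 6.68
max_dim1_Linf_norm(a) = 6.46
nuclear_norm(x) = 16.97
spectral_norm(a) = 10.76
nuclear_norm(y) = 4.34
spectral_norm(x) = 8.64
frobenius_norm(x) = 10.96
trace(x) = 5.98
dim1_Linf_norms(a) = [6.31, 5.04, 6.46]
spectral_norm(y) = 2.76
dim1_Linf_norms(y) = [1.49, 0.62, 1.8]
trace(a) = 7.60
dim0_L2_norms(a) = [7.91, 8.08, 6.34]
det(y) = -1.03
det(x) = -103.28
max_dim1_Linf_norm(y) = 1.8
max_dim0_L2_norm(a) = 8.08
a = y + x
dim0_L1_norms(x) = [11.22, 10.3, 9.58]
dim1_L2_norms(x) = [6.04, 6.68, 6.24]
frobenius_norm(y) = 3.06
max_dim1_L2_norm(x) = 6.68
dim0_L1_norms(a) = [12.71, 11.72, 10.45]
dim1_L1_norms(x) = [9.97, 11.4, 9.73]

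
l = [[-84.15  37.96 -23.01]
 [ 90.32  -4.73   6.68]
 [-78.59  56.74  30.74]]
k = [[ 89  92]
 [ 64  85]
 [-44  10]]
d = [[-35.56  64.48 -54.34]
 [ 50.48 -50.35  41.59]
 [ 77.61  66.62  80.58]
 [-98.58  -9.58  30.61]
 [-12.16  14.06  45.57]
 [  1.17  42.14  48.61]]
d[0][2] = -54.34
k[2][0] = -44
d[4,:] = [-12.16, 14.06, 45.57]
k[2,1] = 10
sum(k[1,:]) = 149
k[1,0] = 64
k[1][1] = 85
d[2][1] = 66.62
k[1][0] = 64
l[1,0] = 90.32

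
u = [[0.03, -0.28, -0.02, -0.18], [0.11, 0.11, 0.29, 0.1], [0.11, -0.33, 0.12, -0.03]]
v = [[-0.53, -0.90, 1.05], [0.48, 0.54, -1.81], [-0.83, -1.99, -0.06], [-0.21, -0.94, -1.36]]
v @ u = [[0.00, -0.3, -0.12, -0.03], [-0.13, 0.52, -0.07, 0.02], [-0.25, 0.03, -0.57, -0.05], [-0.26, 0.40, -0.43, -0.02]]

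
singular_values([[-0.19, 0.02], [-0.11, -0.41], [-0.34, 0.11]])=[0.43, 0.4]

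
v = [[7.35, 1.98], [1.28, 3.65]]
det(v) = 24.293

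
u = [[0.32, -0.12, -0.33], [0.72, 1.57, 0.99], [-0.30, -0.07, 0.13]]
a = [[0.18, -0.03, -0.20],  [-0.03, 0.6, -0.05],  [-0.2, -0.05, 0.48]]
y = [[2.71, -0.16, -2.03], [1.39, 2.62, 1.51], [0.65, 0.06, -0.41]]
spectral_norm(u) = 2.00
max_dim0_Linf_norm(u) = 1.57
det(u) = -0.00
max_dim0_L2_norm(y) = 3.11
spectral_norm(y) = 3.49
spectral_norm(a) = 0.63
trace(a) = 1.26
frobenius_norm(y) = 4.81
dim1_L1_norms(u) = [0.77, 3.28, 0.5]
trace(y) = 4.92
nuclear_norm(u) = 2.56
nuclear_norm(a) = 1.26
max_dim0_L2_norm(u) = 1.58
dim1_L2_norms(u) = [0.48, 1.99, 0.33]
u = a @ y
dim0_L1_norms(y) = [4.75, 2.84, 3.95]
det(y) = -0.12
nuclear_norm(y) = 6.81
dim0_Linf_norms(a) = [0.2, 0.6, 0.48]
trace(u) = 2.02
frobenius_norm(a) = 0.84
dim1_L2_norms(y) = [3.39, 3.33, 0.77]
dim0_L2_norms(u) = [0.84, 1.58, 1.05]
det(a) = 0.03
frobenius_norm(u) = 2.07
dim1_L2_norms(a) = [0.27, 0.6, 0.52]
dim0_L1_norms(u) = [1.34, 1.76, 1.45]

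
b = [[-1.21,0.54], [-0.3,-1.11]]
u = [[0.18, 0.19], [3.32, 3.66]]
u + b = [[-1.03, 0.73], [3.02, 2.55]]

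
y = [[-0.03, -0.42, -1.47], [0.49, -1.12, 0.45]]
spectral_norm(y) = 1.55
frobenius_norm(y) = 2.01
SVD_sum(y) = [[-0.16,  -0.08,  -1.48], [0.05,  0.02,  0.43]] + [[0.13, -0.34, 0.01], [0.44, -1.14, 0.02]]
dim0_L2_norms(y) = [0.49, 1.2, 1.54]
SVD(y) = [[-0.96, 0.28], [0.28, 0.96]] @ diag([1.54873167949689, 1.2793084791881675]) @ [[0.11, 0.06, 0.99],[0.36, -0.93, 0.01]]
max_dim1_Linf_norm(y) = 1.47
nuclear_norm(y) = 2.83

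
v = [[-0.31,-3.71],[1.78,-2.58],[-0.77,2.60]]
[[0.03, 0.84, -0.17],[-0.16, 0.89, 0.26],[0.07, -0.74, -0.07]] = v@[[-0.09, 0.15, 0.19], [-0.00, -0.24, 0.03]]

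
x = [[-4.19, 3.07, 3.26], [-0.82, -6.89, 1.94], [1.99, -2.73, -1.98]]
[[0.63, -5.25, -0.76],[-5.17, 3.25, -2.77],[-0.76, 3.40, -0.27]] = x@ [[-0.24, 0.58, 0.70],[0.59, -0.62, 0.4],[-0.67, -0.28, 0.29]]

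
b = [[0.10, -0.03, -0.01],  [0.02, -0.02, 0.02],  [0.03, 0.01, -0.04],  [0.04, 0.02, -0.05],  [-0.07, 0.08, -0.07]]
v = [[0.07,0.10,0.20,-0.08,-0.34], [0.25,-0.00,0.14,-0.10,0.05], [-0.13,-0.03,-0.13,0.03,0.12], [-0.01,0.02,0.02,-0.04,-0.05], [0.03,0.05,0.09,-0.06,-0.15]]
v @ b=[[0.04,-0.03,0.02],[0.02,-0.0,-0.01],[-0.02,0.01,-0.0],[0.0,-0.00,0.01],[0.01,-0.01,0.01]]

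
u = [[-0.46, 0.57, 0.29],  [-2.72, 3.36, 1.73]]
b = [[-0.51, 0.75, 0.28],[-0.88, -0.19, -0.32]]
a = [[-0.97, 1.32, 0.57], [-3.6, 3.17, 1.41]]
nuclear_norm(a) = 5.62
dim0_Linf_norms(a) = [3.6, 3.17, 1.41]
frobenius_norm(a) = 5.29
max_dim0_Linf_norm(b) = 0.88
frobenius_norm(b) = 1.35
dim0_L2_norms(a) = [3.73, 3.43, 1.52]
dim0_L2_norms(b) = [1.02, 0.77, 0.43]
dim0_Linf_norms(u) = [2.72, 3.36, 1.73]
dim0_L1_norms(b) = [1.39, 0.94, 0.6]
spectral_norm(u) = 4.72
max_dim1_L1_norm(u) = 7.81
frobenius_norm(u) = 4.72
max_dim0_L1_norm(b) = 1.39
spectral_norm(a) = 5.28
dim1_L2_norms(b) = [0.95, 0.96]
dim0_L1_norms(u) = [3.18, 3.93, 2.02]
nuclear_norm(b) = 1.89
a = b + u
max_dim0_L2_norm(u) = 3.41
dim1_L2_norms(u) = [0.79, 4.66]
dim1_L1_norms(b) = [1.54, 1.39]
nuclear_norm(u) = 4.73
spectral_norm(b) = 1.06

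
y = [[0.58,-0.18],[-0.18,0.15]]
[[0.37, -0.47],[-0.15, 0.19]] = y@ [[0.52, -0.65], [-0.39, 0.49]]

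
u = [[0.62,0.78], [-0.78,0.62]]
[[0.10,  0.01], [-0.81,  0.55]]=u @ [[0.70, -0.43],[-0.43, 0.35]]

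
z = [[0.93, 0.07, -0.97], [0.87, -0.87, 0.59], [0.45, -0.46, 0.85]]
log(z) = [[0.01-0.20j, (0.29+0.54j), -1.29-0.36j], [0.45-1.54j, (-0.49+4.1j), (-0.34-2.71j)], [0.37-0.43j, (-0.11+1.14j), (-0.3-0.75j)]]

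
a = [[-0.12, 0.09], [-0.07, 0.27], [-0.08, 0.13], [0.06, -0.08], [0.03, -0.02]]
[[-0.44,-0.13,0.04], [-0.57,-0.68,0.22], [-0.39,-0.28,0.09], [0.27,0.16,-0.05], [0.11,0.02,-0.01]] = a @ [[2.53, -1.02, 0.35], [-1.47, -2.78, 0.89]]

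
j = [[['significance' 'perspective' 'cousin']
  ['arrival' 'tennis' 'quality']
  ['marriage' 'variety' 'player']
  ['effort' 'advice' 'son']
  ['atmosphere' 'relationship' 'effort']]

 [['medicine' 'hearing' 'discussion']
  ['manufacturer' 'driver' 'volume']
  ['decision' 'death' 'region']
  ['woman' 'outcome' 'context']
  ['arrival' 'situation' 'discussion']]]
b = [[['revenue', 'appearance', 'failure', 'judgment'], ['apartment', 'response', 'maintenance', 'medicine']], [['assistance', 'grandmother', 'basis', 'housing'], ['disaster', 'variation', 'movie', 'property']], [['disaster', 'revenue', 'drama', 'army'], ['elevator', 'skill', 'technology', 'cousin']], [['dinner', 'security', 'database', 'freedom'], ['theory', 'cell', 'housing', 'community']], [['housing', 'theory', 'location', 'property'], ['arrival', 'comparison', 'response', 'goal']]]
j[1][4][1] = 'situation'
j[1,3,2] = 'context'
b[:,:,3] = [['judgment', 'medicine'], ['housing', 'property'], ['army', 'cousin'], ['freedom', 'community'], ['property', 'goal']]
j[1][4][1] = 'situation'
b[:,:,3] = [['judgment', 'medicine'], ['housing', 'property'], ['army', 'cousin'], ['freedom', 'community'], ['property', 'goal']]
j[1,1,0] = 'manufacturer'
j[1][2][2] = 'region'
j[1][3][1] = 'outcome'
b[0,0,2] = 'failure'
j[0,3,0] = 'effort'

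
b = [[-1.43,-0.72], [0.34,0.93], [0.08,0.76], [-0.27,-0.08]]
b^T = [[-1.43, 0.34, 0.08, -0.27], [-0.72, 0.93, 0.76, -0.08]]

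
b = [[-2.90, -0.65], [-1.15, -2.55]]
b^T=[[-2.90,-1.15], [-0.65,-2.55]]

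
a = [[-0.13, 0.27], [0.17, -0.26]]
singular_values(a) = [0.43, 0.03]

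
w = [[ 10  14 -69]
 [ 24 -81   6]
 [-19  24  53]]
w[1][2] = 6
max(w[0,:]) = 14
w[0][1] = 14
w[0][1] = 14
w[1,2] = 6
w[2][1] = 24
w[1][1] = -81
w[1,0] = 24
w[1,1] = -81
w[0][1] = 14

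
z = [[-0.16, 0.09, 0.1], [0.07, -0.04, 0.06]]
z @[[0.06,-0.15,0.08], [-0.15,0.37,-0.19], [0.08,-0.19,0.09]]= [[-0.02, 0.04, -0.02], [0.02, -0.04, 0.02]]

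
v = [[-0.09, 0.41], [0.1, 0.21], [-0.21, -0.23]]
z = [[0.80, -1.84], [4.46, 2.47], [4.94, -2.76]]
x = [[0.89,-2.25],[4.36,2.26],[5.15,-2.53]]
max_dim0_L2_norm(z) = 6.7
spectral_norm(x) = 6.87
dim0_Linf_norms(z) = [4.94, 2.76]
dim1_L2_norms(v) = [0.42, 0.23, 0.31]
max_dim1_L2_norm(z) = 5.66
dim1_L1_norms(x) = [3.14, 6.62, 7.68]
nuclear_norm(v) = 0.76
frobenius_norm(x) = 7.93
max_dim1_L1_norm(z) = 7.7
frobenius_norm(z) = 7.88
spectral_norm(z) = 6.75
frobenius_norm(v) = 0.57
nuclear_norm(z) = 10.81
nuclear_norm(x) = 10.83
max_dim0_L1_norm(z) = 10.2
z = x + v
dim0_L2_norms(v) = [0.25, 0.51]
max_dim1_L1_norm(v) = 0.5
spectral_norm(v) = 0.52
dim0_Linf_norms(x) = [5.15, 2.53]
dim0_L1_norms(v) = [0.4, 0.85]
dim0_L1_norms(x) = [10.4, 7.04]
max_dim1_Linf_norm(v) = 0.41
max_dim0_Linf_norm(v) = 0.41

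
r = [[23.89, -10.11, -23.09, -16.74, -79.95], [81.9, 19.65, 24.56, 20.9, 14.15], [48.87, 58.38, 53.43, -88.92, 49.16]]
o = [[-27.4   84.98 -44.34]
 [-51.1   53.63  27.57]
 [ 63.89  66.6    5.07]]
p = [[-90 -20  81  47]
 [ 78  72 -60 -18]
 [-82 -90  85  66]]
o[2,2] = 5.07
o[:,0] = [-27.4, -51.1, 63.89]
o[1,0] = -51.1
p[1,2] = -60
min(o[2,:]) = 5.07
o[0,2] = -44.34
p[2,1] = -90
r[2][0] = 48.87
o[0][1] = 84.98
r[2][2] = 53.43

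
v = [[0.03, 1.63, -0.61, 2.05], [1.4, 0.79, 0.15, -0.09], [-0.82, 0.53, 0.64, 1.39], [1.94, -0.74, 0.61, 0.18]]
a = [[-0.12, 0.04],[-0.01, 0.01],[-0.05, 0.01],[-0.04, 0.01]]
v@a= [[-0.07, 0.03], [-0.18, 0.06], [0.01, -0.01], [-0.26, 0.08]]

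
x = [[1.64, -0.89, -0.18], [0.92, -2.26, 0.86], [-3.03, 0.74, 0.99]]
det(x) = -0.473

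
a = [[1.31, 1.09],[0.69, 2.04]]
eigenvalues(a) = [0.73, 2.62]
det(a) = 1.92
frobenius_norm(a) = 2.75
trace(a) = 3.35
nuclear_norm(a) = 3.37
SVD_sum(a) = [[0.81, 1.38], [1.07, 1.82]] + [[0.5, -0.29], [-0.38, 0.22]]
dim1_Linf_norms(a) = [1.31, 2.04]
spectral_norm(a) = 2.65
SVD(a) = [[-0.61, -0.80],[-0.80, 0.61]] @ diag([2.6488361884834704, 0.7249598930839976]) @ [[-0.51, -0.86], [-0.86, 0.51]]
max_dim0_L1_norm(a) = 3.13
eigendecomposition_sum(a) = [[0.51, -0.43],[-0.27, 0.22]] + [[0.80,1.52],[0.96,1.82]]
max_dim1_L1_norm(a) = 2.73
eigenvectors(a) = [[-0.88,-0.64],  [0.47,-0.77]]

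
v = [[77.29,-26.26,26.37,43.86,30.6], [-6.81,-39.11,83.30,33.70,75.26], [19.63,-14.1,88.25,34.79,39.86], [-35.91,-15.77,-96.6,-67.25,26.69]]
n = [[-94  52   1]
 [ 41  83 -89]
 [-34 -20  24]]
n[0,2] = 1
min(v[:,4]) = 26.69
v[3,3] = -67.25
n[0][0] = -94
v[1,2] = 83.3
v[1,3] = 33.7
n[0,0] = -94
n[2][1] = -20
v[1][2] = 83.3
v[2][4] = 39.86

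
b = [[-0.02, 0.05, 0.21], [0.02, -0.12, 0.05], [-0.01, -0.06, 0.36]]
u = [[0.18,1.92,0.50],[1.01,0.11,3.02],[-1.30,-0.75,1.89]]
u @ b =[[0.03, -0.25, 0.31], [-0.05, -0.14, 1.3], [-0.01, -0.09, 0.37]]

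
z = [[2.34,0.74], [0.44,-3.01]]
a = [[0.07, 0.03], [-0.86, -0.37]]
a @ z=[[0.18, -0.04], [-2.18, 0.48]]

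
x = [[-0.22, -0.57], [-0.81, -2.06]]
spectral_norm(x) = 2.30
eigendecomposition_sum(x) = [[0.0, -0.00], [-0.0, 0.00]] + [[-0.22, -0.57], [-0.81, -2.06]]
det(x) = -0.01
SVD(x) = [[-0.27, -0.96],[-0.96, 0.27]] @ diag([2.2962983904725687, 0.003701609527432143]) @ [[0.37, 0.93], [-0.93, 0.37]]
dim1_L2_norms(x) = [0.61, 2.21]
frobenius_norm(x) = 2.30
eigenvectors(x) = [[0.93, 0.27], [-0.37, 0.96]]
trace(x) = -2.28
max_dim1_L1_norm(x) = 2.87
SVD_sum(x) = [[-0.22, -0.57], [-0.81, -2.06]] + [[0.00, -0.0],[-0.00, 0.0]]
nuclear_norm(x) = 2.30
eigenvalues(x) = [0.0, -2.28]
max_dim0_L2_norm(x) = 2.14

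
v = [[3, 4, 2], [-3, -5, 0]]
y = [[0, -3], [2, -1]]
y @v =[[9, 15, 0], [9, 13, 4]]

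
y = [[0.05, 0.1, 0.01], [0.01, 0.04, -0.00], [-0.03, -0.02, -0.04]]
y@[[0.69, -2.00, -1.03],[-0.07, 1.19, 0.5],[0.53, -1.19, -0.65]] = [[0.03, 0.01, -0.01], [0.0, 0.03, 0.01], [-0.04, 0.08, 0.05]]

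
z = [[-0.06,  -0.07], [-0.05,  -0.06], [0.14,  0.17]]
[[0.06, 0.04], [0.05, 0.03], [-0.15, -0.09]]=z @ [[-0.19, -0.85], [-0.75, 0.19]]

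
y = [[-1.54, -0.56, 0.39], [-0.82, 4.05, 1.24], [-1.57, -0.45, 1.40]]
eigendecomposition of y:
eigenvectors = [[0.87, -0.2, 0.11], [0.02, 0.35, -0.99], [0.5, -0.92, 0.11]]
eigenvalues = [-1.32, 1.23, 4.01]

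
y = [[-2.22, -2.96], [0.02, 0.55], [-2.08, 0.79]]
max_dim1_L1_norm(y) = 5.18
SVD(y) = [[-0.97, 0.21], [0.11, -0.17], [-0.23, -0.96]] @ diag([3.7967674195523666, 2.1278997067121534]) @ [[0.69, 0.72], [0.72, -0.69]]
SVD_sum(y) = [[-2.54,-2.65], [0.28,0.3], [-0.6,-0.63]] + [[0.32, -0.31], [-0.26, 0.25], [-1.48, 1.42]]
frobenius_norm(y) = 4.35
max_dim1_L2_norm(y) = 3.7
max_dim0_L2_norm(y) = 3.11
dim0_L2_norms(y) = [3.04, 3.11]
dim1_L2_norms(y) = [3.7, 0.55, 2.22]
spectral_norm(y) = 3.80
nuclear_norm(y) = 5.92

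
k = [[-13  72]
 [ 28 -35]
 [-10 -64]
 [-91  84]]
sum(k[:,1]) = 57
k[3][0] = -91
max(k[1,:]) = 28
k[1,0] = 28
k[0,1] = 72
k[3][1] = 84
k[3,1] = 84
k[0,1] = 72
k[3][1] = 84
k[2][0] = -10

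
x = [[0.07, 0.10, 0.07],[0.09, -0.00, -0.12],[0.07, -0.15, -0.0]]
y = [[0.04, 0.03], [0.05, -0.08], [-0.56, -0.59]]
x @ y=[[-0.03, -0.05], [0.07, 0.07], [-0.0, 0.01]]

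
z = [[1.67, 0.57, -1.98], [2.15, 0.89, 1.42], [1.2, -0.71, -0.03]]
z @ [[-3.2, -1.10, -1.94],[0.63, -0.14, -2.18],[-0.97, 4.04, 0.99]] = [[-3.06, -9.92, -6.44], [-7.7, 3.25, -4.71], [-4.26, -1.34, -0.81]]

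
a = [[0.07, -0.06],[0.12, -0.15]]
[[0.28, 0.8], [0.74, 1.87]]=a@[[-0.6, 2.28], [-5.43, -10.61]]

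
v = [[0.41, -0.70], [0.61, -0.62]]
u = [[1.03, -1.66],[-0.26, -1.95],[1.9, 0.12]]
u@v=[[-0.59, 0.31],[-1.30, 1.39],[0.85, -1.4]]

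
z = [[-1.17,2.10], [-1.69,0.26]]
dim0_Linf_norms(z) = [1.69, 2.1]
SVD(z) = [[-0.86, -0.50], [-0.50, 0.86]] @ diag([2.6926664111984135, 1.2050508694672841]) @ [[0.69, -0.72], [-0.72, -0.69]]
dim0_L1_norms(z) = [2.86, 2.36]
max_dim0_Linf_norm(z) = 2.1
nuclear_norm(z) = 3.90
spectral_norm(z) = 2.69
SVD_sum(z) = [[-1.61,1.68], [-0.94,0.98]] + [[0.44, 0.42], [-0.75, -0.72]]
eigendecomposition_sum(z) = [[-0.59+0.78j, (1.05+0.27j)], [(-0.85-0.22j), (0.13+0.96j)]] + [[(-0.59-0.78j), 1.05-0.27j],[-0.85+0.22j, (0.13-0.96j)]]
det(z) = 3.24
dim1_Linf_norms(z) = [2.1, 1.69]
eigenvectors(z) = [[0.74+0.00j, (0.74-0j)], [0.25+0.62j, (0.25-0.62j)]]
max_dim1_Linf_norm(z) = 2.1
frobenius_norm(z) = 2.95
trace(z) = -0.91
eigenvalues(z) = [(-0.46+1.74j), (-0.46-1.74j)]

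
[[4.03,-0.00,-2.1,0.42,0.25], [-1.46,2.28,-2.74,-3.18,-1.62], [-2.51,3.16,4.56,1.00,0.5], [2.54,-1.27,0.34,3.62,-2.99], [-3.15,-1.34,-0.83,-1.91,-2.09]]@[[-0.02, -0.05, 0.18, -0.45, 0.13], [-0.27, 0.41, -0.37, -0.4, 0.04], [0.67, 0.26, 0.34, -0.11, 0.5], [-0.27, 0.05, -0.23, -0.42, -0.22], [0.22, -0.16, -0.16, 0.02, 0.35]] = [[-1.55, -0.77, -0.13, -1.75, -0.53],[-1.92, 0.4, -1.05, 1.35, -1.34],[2.09, 2.58, -0.38, -1.05, 2.04],[-1.12, 0.1, 0.69, -2.25, -1.39],[-0.08, -0.37, 0.42, 2.81, -1.19]]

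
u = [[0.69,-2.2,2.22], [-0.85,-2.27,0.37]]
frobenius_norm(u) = 4.03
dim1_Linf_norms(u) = [2.22, 2.27]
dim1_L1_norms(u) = [5.11, 3.49]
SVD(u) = [[-0.83, -0.56], [-0.56, 0.83]] @ diag([3.7106950287171516, 1.5771944724268552]) @ [[-0.03, 0.83, -0.55], [-0.69, -0.41, -0.59]]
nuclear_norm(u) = 5.29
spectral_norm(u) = 3.71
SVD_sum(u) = [[0.08,  -2.56,  1.7], [0.05,  -1.73,  1.14]] + [[0.61, 0.36, 0.52], [-0.9, -0.54, -0.77]]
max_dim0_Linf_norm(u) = 2.27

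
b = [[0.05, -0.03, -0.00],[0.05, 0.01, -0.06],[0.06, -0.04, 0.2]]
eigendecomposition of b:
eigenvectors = [[(0.33+0.44j), (0.33-0.44j), 0.05+0.00j], [(0.82+0j), 0.82-0.00j, -0.27+0.00j], [(0.1-0.13j), (0.1+0.13j), (0.96+0j)]]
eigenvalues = [(0.02+0.04j), (0.02-0.04j), (0.21+0j)]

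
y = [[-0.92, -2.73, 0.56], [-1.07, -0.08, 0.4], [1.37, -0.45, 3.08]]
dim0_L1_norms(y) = [3.36, 3.26, 4.04]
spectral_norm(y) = 3.51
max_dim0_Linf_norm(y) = 3.08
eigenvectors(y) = [[0.88, 0.56, 0.07], [0.44, -0.58, 0.10], [-0.18, -0.59, 0.99]]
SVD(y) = [[0.42,-0.88,0.20], [0.04,-0.2,-0.98], [0.90,0.42,-0.05]] @ diag([3.514471363752006, 2.8498016268941546, 1.0085245265825413]) @ [[0.23, -0.45, 0.86], [0.56, 0.79, 0.26], [0.79, -0.43, -0.43]]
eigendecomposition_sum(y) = [[-1.49,-1.7,0.28],[-0.74,-0.85,0.14],[0.31,0.36,-0.06]] + [[0.46, -0.9, 0.06], [-0.48, 0.95, -0.06], [-0.49, 0.96, -0.06]] + [[0.11,-0.12,0.22],[0.16,-0.18,0.32],[1.55,-1.77,3.2]]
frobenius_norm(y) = 4.64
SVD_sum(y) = [[0.34,  -0.67,  1.29], [0.03,  -0.06,  0.12], [0.73,  -1.42,  2.75]] + [[-1.42,-1.98,-0.64], [-0.32,-0.44,-0.14], [0.68,0.95,0.31]] + [[0.16, -0.08, -0.08],[-0.78, 0.42, 0.43],[-0.04, 0.02, 0.02]]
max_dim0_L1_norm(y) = 4.04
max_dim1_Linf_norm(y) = 3.08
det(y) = -10.10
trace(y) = 2.08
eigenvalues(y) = [-2.4, 1.35, 3.13]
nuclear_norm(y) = 7.37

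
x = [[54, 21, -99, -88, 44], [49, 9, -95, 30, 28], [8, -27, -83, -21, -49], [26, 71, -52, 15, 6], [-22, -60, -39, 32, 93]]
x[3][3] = 15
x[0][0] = 54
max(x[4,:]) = 93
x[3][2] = -52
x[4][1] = -60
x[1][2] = -95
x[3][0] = 26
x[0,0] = 54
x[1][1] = 9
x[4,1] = -60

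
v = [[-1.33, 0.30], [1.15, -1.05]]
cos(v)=[[0.18,0.26], [1.00,0.43]]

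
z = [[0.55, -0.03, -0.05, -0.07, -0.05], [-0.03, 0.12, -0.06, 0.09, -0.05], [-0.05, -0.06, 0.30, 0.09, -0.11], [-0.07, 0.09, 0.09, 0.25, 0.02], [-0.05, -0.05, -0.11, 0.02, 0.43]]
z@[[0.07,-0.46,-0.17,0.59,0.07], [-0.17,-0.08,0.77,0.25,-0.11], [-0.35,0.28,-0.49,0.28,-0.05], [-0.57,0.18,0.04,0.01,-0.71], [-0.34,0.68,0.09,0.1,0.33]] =[[0.12, -0.31, -0.1, 0.3, 0.08], [-0.04, -0.03, 0.13, -0.01, -0.09], [-0.11, 0.05, -0.19, 0.03, -0.11], [-0.2, 0.11, 0.05, 0.01, -0.19], [-0.11, 0.29, 0.06, -0.03, 0.14]]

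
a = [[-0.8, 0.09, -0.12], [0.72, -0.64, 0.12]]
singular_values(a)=[1.21, 0.37]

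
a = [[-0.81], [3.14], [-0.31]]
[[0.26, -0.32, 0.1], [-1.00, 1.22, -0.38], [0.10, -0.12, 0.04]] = a@[[-0.32, 0.39, -0.12]]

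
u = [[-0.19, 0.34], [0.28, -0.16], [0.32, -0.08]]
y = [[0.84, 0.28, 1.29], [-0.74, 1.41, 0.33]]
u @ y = [[-0.41, 0.43, -0.13], [0.35, -0.15, 0.31], [0.33, -0.02, 0.39]]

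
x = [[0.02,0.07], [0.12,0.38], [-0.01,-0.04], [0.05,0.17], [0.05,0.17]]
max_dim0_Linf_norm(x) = 0.38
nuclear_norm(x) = 0.48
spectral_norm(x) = 0.48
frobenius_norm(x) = 0.48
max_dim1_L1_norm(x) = 0.5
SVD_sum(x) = [[0.02,  0.07], [0.12,  0.38], [-0.01,  -0.04], [0.05,  0.17], [0.05,  0.17]] + [[-0.0,0.00], [0.0,-0.00], [0.0,-0.00], [-0.0,0.00], [-0.0,0.0]]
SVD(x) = [[-0.15, 0.3], [-0.83, -0.52], [0.09, -0.45], [-0.37, 0.47], [-0.37, 0.47]] @ diag([0.47809492427503225, 0.005024279296700974]) @ [[-0.29,-0.96], [-0.96,0.29]]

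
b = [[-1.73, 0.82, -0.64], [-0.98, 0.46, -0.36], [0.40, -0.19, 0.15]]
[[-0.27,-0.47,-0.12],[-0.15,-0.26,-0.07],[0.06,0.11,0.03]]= b @ [[-0.03, 0.21, 0.08], [-0.41, -0.04, 0.03], [-0.02, 0.11, 0.01]]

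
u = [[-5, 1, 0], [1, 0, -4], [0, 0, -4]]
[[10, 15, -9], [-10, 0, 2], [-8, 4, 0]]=u @ [[-2, -4, 2], [0, -5, 1], [2, -1, 0]]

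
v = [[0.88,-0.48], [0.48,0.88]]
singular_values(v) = [1.0, 1.0]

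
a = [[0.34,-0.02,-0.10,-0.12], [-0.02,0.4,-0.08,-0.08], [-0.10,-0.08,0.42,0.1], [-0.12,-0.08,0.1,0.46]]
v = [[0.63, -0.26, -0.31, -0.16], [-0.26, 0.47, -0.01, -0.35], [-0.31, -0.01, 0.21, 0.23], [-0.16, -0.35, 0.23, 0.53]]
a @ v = [[0.27, -0.05, -0.15, -0.13], [-0.08, 0.22, -0.03, -0.2], [-0.19, -0.05, 0.14, 0.19], [-0.16, -0.17, 0.16, 0.31]]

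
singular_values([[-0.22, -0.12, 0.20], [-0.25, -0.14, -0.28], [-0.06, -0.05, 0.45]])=[0.57, 0.39, 0.01]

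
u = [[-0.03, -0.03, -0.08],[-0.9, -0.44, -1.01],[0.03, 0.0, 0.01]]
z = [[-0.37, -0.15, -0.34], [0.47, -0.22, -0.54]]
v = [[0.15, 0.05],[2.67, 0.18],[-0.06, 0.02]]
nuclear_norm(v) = 2.73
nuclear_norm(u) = 1.47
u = v @ z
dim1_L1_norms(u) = [0.14, 2.35, 0.04]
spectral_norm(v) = 2.68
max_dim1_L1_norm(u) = 2.35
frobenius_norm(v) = 2.68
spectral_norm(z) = 0.75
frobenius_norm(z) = 0.91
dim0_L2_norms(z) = [0.6, 0.27, 0.64]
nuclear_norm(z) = 1.27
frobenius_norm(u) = 1.43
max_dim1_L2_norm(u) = 1.42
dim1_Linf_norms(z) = [0.37, 0.54]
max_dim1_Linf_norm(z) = 0.54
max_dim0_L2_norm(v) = 2.67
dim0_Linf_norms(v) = [2.67, 0.18]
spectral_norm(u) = 1.43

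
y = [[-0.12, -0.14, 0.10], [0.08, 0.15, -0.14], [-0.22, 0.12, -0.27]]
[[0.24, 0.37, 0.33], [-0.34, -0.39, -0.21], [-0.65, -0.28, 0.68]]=y@[[-0.16, -0.28, -3.03],[0.34, -2.2, 0.30],[2.70, 0.29, 0.10]]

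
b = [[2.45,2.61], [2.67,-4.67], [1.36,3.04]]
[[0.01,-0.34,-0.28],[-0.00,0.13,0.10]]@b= [[-1.26, 0.76], [0.48, -0.30]]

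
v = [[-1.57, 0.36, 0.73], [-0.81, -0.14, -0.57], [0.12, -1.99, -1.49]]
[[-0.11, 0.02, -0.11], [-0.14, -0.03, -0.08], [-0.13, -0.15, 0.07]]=v@[[0.11, 0.01, 0.08],[0.01, 0.06, -0.07],[0.08, 0.02, 0.05]]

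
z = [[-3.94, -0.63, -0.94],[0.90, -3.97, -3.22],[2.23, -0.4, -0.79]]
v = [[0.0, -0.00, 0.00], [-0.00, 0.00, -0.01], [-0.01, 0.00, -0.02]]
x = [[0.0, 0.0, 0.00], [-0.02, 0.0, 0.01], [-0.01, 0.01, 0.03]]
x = v @ z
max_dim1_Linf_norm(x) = 0.03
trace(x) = 0.03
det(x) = 0.00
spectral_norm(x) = 0.04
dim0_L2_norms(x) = [0.02, 0.01, 0.03]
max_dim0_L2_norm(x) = 0.03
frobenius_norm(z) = 7.04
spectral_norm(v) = 0.02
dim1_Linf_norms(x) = [0.0, 0.02, 0.03]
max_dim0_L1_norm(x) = 0.04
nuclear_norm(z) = 10.36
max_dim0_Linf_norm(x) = 0.03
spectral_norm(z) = 5.35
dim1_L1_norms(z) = [5.51, 8.09, 3.42]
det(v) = 0.00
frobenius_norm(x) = 0.04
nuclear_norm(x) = 0.05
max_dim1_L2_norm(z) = 5.19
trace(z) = -8.70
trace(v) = -0.02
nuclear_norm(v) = 0.03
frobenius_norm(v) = 0.02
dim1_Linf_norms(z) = [3.94, 3.97, 2.23]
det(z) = -11.19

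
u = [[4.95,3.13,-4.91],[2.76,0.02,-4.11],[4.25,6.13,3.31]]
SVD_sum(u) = [[5.11,4.31,-2.11], [2.38,2.01,-0.98], [4.28,3.61,-1.77]] + [[0.06,-1.39,-2.69],[0.07,-1.70,-3.28],[-0.11,2.60,5.03]] + [[-0.22, 0.20, -0.11], [0.31, -0.29, 0.16], [0.09, -0.08, 0.04]]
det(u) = -40.88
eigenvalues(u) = [(4.48+6.32j), (4.48-6.32j), (-0.68+0j)]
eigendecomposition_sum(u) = [[2.62+0.90j, (1.35+2.08j), -2.50+2.44j], [(1.23+1.16j), 0.23+1.50j, -2.01+0.74j], [(2.2-2.55j), 2.96-0.58j, 1.63+3.93j]] + [[(2.62-0.9j), 1.35-2.08j, (-2.5-2.44j)], [1.23-1.16j, 0.23-1.50j, -2.01-0.74j], [2.20+2.55j, (2.96+0.58j), 1.63-3.93j]] + [[(-0.29+0j),(0.43+0j),0.10-0.00j], [(0.29-0j),(-0.44-0j),-0.10+0.00j], [-0.14+0.00j,0.22+0.00j,(0.05-0j)]]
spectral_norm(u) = 9.71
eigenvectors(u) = [[(-0.22-0.55j), (-0.22+0.55j), 0.66+0.00j], [0.01-0.36j, (0.01+0.36j), (-0.67+0j)], [(-0.72+0j), (-0.72-0j), 0.33+0.00j]]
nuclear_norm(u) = 17.69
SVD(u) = [[0.72, -0.41, 0.56], [0.34, -0.5, -0.8], [0.60, 0.76, -0.22]] @ diag([9.708290286782939, 7.412113441402188, 0.5681320615324303]) @ [[0.73, 0.62, -0.30], [-0.02, 0.46, 0.89], [-0.68, 0.64, -0.35]]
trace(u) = 8.28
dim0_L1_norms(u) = [11.96, 9.28, 12.33]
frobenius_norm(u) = 12.23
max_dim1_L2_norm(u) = 8.16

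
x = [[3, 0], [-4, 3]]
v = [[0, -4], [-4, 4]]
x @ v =[[0, -12], [-12, 28]]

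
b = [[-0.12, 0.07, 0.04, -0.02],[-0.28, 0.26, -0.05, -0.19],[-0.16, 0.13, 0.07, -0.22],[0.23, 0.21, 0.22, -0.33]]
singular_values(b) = [0.59, 0.44, 0.09, 0.06]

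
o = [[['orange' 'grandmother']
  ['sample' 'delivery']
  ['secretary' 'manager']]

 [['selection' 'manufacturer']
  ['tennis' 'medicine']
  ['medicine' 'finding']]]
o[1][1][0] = 'tennis'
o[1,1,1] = 'medicine'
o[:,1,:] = [['sample', 'delivery'], ['tennis', 'medicine']]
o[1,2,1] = 'finding'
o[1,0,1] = 'manufacturer'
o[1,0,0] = 'selection'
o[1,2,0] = 'medicine'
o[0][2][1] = 'manager'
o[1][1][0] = 'tennis'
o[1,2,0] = 'medicine'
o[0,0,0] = 'orange'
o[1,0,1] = 'manufacturer'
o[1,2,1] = 'finding'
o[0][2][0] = 'secretary'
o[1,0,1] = 'manufacturer'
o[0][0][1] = 'grandmother'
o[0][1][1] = 'delivery'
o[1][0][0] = 'selection'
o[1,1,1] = 'medicine'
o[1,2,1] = 'finding'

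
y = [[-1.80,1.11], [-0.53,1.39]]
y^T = [[-1.80, -0.53],[1.11, 1.39]]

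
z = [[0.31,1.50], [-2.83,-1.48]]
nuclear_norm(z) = 4.49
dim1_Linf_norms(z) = [1.5, 2.83]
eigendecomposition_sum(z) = [[0.16+1.07j, (0.75+0.24j)], [-1.41-0.45j, (-0.74+0.79j)]] + [[0.16-1.07j, (0.75-0.24j)],[-1.41+0.45j, (-0.74-0.79j)]]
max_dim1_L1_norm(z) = 4.31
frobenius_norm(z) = 3.54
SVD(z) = [[-0.33, 0.94], [0.94, 0.33]] @ diag([3.357654740114961, 1.127632318703014]) @ [[-0.83, -0.56], [-0.56, 0.83]]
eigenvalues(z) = [(-0.58+1.86j), (-0.58-1.86j)]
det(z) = 3.79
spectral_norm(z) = 3.36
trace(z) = -1.17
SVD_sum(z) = [[0.91, 0.62], [-2.62, -1.79]] + [[-0.6, 0.88],[-0.21, 0.31]]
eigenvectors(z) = [[(-0.26-0.53j), -0.26+0.53j], [(0.81+0j), (0.81-0j)]]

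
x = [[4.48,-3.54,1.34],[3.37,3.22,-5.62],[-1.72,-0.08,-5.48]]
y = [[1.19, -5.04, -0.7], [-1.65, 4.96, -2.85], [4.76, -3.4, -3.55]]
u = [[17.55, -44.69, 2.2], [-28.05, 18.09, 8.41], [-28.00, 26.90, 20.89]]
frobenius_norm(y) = 10.47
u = x @ y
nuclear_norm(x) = 17.94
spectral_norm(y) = 8.96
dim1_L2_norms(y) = [5.23, 5.95, 6.84]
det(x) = -173.60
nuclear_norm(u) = 101.31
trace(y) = 2.60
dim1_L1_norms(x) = [9.36, 12.21, 7.28]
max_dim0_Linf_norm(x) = 5.62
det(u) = -13546.98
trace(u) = 56.53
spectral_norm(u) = 69.33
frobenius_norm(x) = 10.99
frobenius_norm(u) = 73.75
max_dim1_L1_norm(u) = 75.79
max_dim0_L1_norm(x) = 12.44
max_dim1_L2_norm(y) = 6.84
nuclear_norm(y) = 15.80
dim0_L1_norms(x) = [9.57, 6.84, 12.44]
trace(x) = 2.22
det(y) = 78.01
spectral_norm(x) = 8.57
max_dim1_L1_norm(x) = 12.21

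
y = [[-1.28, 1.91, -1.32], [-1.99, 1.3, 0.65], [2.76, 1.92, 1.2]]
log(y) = [[0.52, 1.33, -0.87],[-1.27, 1.19, -0.24],[1.98, -0.37, 1.15]]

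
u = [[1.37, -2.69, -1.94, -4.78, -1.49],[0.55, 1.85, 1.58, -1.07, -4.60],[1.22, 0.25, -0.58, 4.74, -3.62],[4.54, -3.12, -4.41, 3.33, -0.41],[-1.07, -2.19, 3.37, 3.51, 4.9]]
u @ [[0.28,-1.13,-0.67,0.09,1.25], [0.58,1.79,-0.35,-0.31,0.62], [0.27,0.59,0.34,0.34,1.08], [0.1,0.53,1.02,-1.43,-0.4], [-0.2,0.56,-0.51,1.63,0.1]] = [[-1.88, -10.88, -4.75, 4.70, -0.29], [2.47, 0.48, 0.78, -5.95, 3.51], [1.53, -0.79, 5.58, -12.84, -1.2], [-1.31, -11.78, 0.16, -5.55, -2.4], [-1.29, 3.88, 3.71, 4.7, 0.03]]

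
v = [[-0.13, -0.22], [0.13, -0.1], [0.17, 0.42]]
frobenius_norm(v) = 0.55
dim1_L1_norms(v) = [0.35, 0.23, 0.59]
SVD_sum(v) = [[-0.10,-0.23], [-0.02,-0.04], [0.17,0.42]] + [[-0.03, 0.01], [0.15, -0.06], [-0.00, 0.00]]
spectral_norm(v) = 0.52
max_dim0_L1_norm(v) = 0.74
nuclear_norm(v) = 0.68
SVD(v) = [[-0.49, 0.22],  [-0.08, -0.98],  [0.87, 0.03]] @ diag([0.5206886520193981, 0.1624294544047422]) @ [[0.39, 0.92],[-0.92, 0.39]]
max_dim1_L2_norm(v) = 0.45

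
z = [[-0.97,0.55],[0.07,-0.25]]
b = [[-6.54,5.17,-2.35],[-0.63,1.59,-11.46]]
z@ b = [[6.0, -4.14, -4.02], [-0.3, -0.04, 2.7]]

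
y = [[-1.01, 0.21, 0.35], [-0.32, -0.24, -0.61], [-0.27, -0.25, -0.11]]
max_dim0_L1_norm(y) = 1.6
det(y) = 0.16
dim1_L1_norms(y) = [1.57, 1.17, 0.63]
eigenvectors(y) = [[0.67+0.00j,(0.67-0j),(0.03+0j)], [0.32+0.54j,0.32-0.54j,-0.81+0.00j], [(0.23+0.31j),(0.23-0.31j),0.59+0.00j]]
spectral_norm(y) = 1.11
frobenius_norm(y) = 1.37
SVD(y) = [[-0.97, 0.2, -0.13], [-0.14, -0.91, -0.38], [-0.19, -0.35, 0.92]] @ diag([1.1094791864800075, 0.7751087742417575, 0.18590944801462325]) @ [[0.97, -0.11, -0.21], [0.24, 0.45, 0.86], [-0.0, -0.89, 0.46]]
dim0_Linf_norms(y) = [1.01, 0.25, 0.61]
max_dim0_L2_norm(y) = 1.09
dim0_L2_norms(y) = [1.09, 0.41, 0.71]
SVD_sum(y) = [[-1.05, 0.12, 0.23],  [-0.15, 0.02, 0.03],  [-0.21, 0.02, 0.04]] + [[0.04, 0.07, 0.13], [-0.17, -0.32, -0.61], [-0.06, -0.12, -0.23]] + [[0.0, 0.02, -0.01], [0.00, 0.06, -0.03], [-0.0, -0.15, 0.08]]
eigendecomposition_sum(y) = [[-0.50-0.09j, 0.11+0.27j, 0.17+0.38j],[-0.17-0.45j, -0.17+0.22j, (-0.22+0.32j)],[-0.13-0.27j, -0.09+0.14j, (-0.12+0.21j)]] + [[-0.50+0.09j, (0.11-0.27j), (0.17-0.38j)], [-0.17+0.45j, -0.17-0.22j, (-0.22-0.32j)], [-0.13+0.27j, (-0.09-0.14j), (-0.12-0.21j)]] + [[(-0-0j), (-0+0j), 0.01+0.00j], [0.01+0.00j, 0.10-0.00j, (-0.17-0j)], [-0.01-0.00j, -0.07+0.00j, (0.12+0j)]]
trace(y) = -1.36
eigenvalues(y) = [(-0.79+0.33j), (-0.79-0.33j), (0.22+0j)]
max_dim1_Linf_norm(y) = 1.01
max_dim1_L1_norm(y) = 1.57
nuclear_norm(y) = 2.07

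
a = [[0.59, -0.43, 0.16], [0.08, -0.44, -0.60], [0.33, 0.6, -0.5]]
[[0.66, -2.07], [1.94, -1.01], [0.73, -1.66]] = a @ [[0.89, -3.68], [-1.16, 0.16], [-2.26, 1.08]]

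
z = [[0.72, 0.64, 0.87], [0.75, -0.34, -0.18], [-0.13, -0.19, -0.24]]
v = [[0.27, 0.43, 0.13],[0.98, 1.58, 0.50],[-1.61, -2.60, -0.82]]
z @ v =[[-0.58, -0.94, -0.3],[0.16, 0.25, 0.08],[0.17, 0.27, 0.08]]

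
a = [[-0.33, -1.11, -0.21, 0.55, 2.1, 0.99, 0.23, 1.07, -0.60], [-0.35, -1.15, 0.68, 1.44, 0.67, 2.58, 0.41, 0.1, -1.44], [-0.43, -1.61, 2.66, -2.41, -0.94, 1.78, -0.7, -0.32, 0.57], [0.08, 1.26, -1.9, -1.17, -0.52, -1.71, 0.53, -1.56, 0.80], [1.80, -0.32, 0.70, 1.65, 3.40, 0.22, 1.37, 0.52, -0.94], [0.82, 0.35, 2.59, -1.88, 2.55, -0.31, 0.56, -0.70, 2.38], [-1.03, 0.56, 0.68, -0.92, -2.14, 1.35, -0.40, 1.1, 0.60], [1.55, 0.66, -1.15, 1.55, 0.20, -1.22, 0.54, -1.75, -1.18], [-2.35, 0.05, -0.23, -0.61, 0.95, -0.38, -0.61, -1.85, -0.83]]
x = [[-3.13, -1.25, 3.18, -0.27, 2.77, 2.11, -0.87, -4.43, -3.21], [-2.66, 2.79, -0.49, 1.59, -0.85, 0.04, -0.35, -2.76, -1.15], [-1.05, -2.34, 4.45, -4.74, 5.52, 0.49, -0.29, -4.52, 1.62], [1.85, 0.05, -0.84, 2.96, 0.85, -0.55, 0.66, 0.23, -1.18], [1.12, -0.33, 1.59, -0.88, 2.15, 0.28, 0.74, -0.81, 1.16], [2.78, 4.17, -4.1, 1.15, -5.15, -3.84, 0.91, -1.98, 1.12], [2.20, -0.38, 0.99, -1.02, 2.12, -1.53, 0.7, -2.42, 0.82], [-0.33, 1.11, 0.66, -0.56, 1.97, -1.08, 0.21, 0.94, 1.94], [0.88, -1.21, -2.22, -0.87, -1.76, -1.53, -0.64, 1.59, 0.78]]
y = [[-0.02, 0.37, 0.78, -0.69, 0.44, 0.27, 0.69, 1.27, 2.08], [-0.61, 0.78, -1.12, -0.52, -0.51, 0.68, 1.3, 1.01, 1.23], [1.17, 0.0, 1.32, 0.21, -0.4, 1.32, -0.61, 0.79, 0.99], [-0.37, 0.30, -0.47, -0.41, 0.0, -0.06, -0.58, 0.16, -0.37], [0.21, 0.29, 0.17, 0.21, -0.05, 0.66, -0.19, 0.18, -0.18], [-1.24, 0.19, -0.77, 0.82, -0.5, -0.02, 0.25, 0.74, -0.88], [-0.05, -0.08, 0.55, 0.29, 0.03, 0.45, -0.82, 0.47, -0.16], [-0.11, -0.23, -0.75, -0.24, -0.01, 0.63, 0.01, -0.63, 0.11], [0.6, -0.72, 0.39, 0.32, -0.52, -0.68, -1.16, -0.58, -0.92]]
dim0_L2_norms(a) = [3.65, 2.78, 4.5, 4.41, 5.44, 4.16, 2.0, 3.49, 3.52]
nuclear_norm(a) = 27.99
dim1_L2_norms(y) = [2.81, 2.73, 2.65, 1.06, 0.86, 2.12, 1.23, 1.22, 2.1]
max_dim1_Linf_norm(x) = 5.52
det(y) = -0.00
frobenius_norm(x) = 19.03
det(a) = 438.48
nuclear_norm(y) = 13.43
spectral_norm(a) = 6.64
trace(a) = 0.12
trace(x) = 7.80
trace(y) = -0.77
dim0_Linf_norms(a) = [2.35, 1.61, 2.66, 2.41, 3.4, 2.58, 1.37, 1.85, 2.38]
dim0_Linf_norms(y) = [1.24, 0.78, 1.32, 0.82, 0.52, 1.32, 1.3, 1.27, 2.08]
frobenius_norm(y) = 6.01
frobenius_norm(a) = 11.67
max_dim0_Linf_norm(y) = 2.08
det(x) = -0.62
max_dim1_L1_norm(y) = 7.76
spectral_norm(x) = 14.48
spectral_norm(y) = 4.06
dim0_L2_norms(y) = [1.96, 1.24, 2.34, 1.39, 1.07, 1.94, 2.23, 2.19, 2.94]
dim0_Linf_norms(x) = [3.13, 4.17, 4.45, 4.74, 5.52, 3.84, 0.91, 4.52, 3.21]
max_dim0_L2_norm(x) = 9.07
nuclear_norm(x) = 40.27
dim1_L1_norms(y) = [6.61, 7.76, 6.81, 2.72, 2.14, 5.41, 2.9, 2.72, 5.89]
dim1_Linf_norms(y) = [2.08, 1.3, 1.32, 0.58, 0.66, 1.24, 0.82, 0.75, 1.16]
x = y @ a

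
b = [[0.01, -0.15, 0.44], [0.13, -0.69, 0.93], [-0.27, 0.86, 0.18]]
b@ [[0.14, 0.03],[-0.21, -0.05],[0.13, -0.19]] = [[0.09, -0.08], [0.28, -0.14], [-0.2, -0.09]]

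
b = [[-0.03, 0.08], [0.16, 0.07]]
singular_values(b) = [0.17, 0.09]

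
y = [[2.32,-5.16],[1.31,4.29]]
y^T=[[2.32, 1.31], [-5.16, 4.29]]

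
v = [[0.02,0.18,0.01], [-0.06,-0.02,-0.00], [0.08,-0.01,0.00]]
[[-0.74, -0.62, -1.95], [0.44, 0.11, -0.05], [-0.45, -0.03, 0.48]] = v @ [[-6.14, -0.74, 4.63], [-3.75, -3.1, -11.36], [6.24, -4.93, 0.41]]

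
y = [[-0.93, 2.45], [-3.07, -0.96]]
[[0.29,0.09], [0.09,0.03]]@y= [[-0.55, 0.62], [-0.18, 0.19]]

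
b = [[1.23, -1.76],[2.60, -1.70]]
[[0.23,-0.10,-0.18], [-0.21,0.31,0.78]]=b@[[-0.31,0.29,0.68], [-0.35,0.26,0.58]]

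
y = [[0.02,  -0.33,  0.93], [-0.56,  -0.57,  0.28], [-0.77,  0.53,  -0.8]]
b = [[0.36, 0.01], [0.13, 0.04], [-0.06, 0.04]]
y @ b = [[-0.09,0.02], [-0.29,-0.02], [-0.16,-0.02]]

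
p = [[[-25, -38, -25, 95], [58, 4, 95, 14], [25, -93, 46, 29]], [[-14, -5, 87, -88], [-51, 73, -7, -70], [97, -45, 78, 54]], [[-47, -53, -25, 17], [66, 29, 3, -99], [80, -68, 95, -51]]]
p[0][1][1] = 4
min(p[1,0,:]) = -88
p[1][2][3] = 54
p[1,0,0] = -14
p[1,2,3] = 54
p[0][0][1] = -38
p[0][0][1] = -38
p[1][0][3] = -88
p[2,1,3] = -99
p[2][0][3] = 17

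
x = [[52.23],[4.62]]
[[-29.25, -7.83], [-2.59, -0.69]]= x @ [[-0.56, -0.15]]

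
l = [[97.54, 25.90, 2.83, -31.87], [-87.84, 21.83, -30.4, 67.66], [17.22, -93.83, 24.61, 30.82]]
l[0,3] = -31.87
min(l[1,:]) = -87.84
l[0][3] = -31.87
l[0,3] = -31.87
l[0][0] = 97.54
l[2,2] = 24.61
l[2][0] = 17.22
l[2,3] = 30.82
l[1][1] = 21.83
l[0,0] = 97.54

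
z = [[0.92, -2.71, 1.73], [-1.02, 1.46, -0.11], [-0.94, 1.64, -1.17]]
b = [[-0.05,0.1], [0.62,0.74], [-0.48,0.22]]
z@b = [[-2.56, -1.53], [1.01, 0.95], [1.63, 0.86]]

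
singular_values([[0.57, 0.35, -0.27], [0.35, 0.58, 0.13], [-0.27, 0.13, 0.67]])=[0.97, 0.76, 0.08]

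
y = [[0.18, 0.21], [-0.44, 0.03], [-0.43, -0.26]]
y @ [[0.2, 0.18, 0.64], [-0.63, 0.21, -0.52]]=[[-0.10, 0.08, 0.01], [-0.11, -0.07, -0.30], [0.08, -0.13, -0.14]]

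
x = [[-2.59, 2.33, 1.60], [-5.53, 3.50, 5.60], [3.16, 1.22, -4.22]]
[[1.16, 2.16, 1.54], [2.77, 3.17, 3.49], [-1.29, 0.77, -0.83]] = x@[[-0.14, -0.26, 0.12], [0.17, 0.75, 0.5], [0.25, -0.16, 0.43]]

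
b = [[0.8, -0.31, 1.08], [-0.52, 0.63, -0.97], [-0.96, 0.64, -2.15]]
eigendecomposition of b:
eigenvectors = [[0.37, -0.46, -0.41], [-0.31, 0.81, -0.91], [-0.88, 0.36, -0.08]]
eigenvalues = [-1.53, 0.49, 0.31]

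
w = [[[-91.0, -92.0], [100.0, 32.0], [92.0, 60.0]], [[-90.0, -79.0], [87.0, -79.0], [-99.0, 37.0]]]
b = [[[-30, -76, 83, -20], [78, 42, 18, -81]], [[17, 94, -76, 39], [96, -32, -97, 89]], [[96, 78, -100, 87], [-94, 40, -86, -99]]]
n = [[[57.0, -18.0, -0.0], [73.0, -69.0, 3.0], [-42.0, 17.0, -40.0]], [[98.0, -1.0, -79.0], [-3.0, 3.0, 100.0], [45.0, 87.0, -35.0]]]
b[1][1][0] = 96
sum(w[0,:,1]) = 0.0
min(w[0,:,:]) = -92.0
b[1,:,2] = [-76, -97]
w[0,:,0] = [-91.0, 100.0, 92.0]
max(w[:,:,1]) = 60.0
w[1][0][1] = -79.0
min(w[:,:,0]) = -99.0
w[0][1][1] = 32.0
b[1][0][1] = 94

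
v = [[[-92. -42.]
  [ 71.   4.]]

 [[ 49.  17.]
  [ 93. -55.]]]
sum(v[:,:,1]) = -76.0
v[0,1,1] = 4.0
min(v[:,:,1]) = -55.0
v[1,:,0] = [49.0, 93.0]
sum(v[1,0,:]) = 66.0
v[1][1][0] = 93.0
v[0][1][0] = 71.0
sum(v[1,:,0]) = 142.0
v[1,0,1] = 17.0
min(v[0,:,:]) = -92.0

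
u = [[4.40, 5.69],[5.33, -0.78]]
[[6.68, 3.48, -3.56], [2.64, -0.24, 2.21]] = u @[[0.6, 0.04, 0.29], [0.71, 0.58, -0.85]]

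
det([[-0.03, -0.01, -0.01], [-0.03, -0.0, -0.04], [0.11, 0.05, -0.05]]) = 0.000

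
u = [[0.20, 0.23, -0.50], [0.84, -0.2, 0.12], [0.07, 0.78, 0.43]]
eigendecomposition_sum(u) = [[-0.21+0.00j, 0.24-0.00j, (-0.11-0j)], [(0.36-0j), -0.43+0.00j, (0.2+0j)], [(-0.23+0j), (0.27-0j), -0.12-0.00j]] + [[0.20+0.20j,(-0.01+0.2j),-0.19+0.14j], [0.24+0.00j,0.11+0.13j,-0.04+0.20j], [(0.15-0.35j),0.26-0.09j,0.28+0.18j]] + [[0.20-0.20j, -0.01-0.20j, -0.19-0.14j], [(0.24-0j), (0.11-0.13j), -0.04-0.20j], [0.15+0.35j, (0.26+0.09j), 0.28-0.18j]]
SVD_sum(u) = [[0.05, -0.08, -0.04], [0.27, -0.42, -0.19], [-0.37, 0.58, 0.27]] + [[0.07,  0.03,  0.03], [0.58,  0.26,  0.24], [0.43,  0.19,  0.18]] + [[0.08, 0.28, -0.49], [-0.01, -0.04, 0.07], [0.0, 0.01, -0.02]]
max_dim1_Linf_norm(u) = 0.84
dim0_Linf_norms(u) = [0.84, 0.78, 0.5]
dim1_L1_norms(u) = [0.93, 1.16, 1.28]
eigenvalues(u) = [(-0.75+0j), (0.59+0.5j), (0.59-0.5j)]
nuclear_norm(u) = 2.35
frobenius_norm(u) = 1.38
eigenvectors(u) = [[(-0.43+0j),-0.19+0.49j,-0.19-0.49j], [(0.76+0j),0.17+0.42j,0.17-0.42j], [-0.48+0.00j,0.72+0.00j,0.72-0.00j]]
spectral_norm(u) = 0.91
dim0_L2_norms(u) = [0.87, 0.84, 0.67]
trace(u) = 0.43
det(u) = -0.45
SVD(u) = [[-0.11, 0.09, -0.99], [-0.58, 0.8, 0.14], [0.8, 0.59, -0.03]] @ diag([0.9133928589742969, 0.8563946148866068, 0.5774095156541682]) @ [[-0.5, 0.79, 0.36], [0.85, 0.38, 0.36], [-0.14, -0.49, 0.86]]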